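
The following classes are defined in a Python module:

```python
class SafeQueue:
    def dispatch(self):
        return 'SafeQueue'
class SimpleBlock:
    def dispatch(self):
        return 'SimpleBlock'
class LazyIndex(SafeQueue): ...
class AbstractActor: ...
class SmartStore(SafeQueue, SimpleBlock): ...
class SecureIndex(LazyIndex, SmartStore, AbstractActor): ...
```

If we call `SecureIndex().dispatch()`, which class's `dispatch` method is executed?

L[SecureIndex] = SecureIndex + merge(L[LazyIndex], L[SmartStore], L[AbstractActor], [LazyIndex SmartStore AbstractActor])
  take LazyIndex:  [LazyIndex SafeQueue object] + [SmartStore SafeQueue SimpleBlock object] + [AbstractActor object] + [LazyIndex SmartStore AbstractActor]
  take SmartStore:  [SafeQueue object] + [SmartStore SafeQueue SimpleBlock object] + [AbstractActor object] + [SmartStore AbstractActor]
  take SafeQueue:  [SafeQueue object] + [SafeQueue SimpleBlock object] + [AbstractActor object] + [AbstractActor]
  take SimpleBlock:  [object] + [SimpleBlock object] + [AbstractActor object] + [AbstractActor]
  take AbstractActor:  [object] + [object] + [AbstractActor object] + [AbstractActor]
  take object:  [object] + [object] + [object]
MRO: SecureIndex LazyIndex SmartStore SafeQueue SimpleBlock AbstractActor object
dispatch is defined in: SafeQueue, SimpleBlock. First along the MRO is SafeQueue.

SafeQueue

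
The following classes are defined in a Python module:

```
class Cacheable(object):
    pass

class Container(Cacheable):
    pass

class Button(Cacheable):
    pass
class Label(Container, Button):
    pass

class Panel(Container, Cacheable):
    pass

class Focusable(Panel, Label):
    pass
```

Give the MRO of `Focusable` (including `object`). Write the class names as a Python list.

[Focusable, Panel, Label, Container, Button, Cacheable, object]

L[Focusable] = Focusable + merge(L[Panel], L[Label], [Panel Label])
  take Panel:  [Panel Container Cacheable object] + [Label Container Button Cacheable object] + [Panel Label]
  take Label:  [Container Cacheable object] + [Label Container Button Cacheable object] + [Label]
  take Container:  [Container Cacheable object] + [Container Button Cacheable object]
  take Button:  [Cacheable object] + [Button Cacheable object]
  take Cacheable:  [Cacheable object] + [Cacheable object]
  take object:  [object] + [object]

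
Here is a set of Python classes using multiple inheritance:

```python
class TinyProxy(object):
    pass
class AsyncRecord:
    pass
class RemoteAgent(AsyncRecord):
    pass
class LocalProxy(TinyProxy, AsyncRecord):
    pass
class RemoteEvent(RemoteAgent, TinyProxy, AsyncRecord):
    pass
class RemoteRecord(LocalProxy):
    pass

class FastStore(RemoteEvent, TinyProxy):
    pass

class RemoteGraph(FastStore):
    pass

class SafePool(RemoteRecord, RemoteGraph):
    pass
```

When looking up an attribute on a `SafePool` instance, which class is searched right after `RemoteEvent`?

L[SafePool] = SafePool + merge(L[RemoteRecord], L[RemoteGraph], [RemoteRecord RemoteGraph])
  take RemoteRecord:  [RemoteRecord LocalProxy TinyProxy AsyncRecord object] + [RemoteGraph FastStore RemoteEvent RemoteAgent TinyProxy AsyncRecord object] + [RemoteRecord RemoteGraph]
  take LocalProxy:  [LocalProxy TinyProxy AsyncRecord object] + [RemoteGraph FastStore RemoteEvent RemoteAgent TinyProxy AsyncRecord object] + [RemoteGraph]
  take RemoteGraph:  [TinyProxy AsyncRecord object] + [RemoteGraph FastStore RemoteEvent RemoteAgent TinyProxy AsyncRecord object] + [RemoteGraph]
  take FastStore:  [TinyProxy AsyncRecord object] + [FastStore RemoteEvent RemoteAgent TinyProxy AsyncRecord object]
  take RemoteEvent:  [TinyProxy AsyncRecord object] + [RemoteEvent RemoteAgent TinyProxy AsyncRecord object]
  take RemoteAgent:  [TinyProxy AsyncRecord object] + [RemoteAgent TinyProxy AsyncRecord object]
  take TinyProxy:  [TinyProxy AsyncRecord object] + [TinyProxy AsyncRecord object]
  take AsyncRecord:  [AsyncRecord object] + [AsyncRecord object]
  take object:  [object] + [object]
MRO: SafePool RemoteRecord LocalProxy RemoteGraph FastStore RemoteEvent RemoteAgent TinyProxy AsyncRecord object
RemoteEvent is at position 5; next is RemoteAgent.

RemoteAgent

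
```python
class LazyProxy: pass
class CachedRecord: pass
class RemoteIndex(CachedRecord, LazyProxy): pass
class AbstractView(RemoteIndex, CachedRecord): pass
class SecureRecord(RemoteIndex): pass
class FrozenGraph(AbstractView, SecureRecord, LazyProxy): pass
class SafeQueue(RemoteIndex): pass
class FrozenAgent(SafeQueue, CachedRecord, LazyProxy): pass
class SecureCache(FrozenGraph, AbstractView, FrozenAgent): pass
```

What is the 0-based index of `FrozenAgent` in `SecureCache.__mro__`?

L[SecureCache] = SecureCache + merge(L[FrozenGraph], L[AbstractView], L[FrozenAgent], [FrozenGraph AbstractView FrozenAgent])
  take FrozenGraph:  [FrozenGraph AbstractView SecureRecord RemoteIndex CachedRecord LazyProxy object] + [AbstractView RemoteIndex CachedRecord LazyProxy object] + [FrozenAgent SafeQueue RemoteIndex CachedRecord LazyProxy object] + [FrozenGraph AbstractView FrozenAgent]
  take AbstractView:  [AbstractView SecureRecord RemoteIndex CachedRecord LazyProxy object] + [AbstractView RemoteIndex CachedRecord LazyProxy object] + [FrozenAgent SafeQueue RemoteIndex CachedRecord LazyProxy object] + [AbstractView FrozenAgent]
  take SecureRecord:  [SecureRecord RemoteIndex CachedRecord LazyProxy object] + [RemoteIndex CachedRecord LazyProxy object] + [FrozenAgent SafeQueue RemoteIndex CachedRecord LazyProxy object] + [FrozenAgent]
  take FrozenAgent:  [RemoteIndex CachedRecord LazyProxy object] + [RemoteIndex CachedRecord LazyProxy object] + [FrozenAgent SafeQueue RemoteIndex CachedRecord LazyProxy object] + [FrozenAgent]
  take SafeQueue:  [RemoteIndex CachedRecord LazyProxy object] + [RemoteIndex CachedRecord LazyProxy object] + [SafeQueue RemoteIndex CachedRecord LazyProxy object]
  take RemoteIndex:  [RemoteIndex CachedRecord LazyProxy object] + [RemoteIndex CachedRecord LazyProxy object] + [RemoteIndex CachedRecord LazyProxy object]
  take CachedRecord:  [CachedRecord LazyProxy object] + [CachedRecord LazyProxy object] + [CachedRecord LazyProxy object]
  take LazyProxy:  [LazyProxy object] + [LazyProxy object] + [LazyProxy object]
  take object:  [object] + [object] + [object]
MRO: SecureCache FrozenGraph AbstractView SecureRecord FrozenAgent SafeQueue RemoteIndex CachedRecord LazyProxy object
FrozenAgent sits at index 4.

4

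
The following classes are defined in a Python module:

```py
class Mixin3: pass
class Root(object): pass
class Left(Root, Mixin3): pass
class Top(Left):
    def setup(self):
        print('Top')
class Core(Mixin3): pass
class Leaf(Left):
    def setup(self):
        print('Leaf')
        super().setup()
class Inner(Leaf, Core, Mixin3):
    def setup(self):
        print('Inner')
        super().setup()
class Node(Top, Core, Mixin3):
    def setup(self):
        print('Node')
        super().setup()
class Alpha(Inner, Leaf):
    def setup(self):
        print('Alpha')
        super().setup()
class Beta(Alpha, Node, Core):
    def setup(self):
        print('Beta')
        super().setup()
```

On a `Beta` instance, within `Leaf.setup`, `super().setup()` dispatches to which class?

L[Beta] = Beta + merge(L[Alpha], L[Node], L[Core], [Alpha Node Core])
  take Alpha:  [Alpha Inner Leaf Left Root Core Mixin3 object] + [Node Top Left Root Core Mixin3 object] + [Core Mixin3 object] + [Alpha Node Core]
  take Inner:  [Inner Leaf Left Root Core Mixin3 object] + [Node Top Left Root Core Mixin3 object] + [Core Mixin3 object] + [Node Core]
  take Leaf:  [Leaf Left Root Core Mixin3 object] + [Node Top Left Root Core Mixin3 object] + [Core Mixin3 object] + [Node Core]
  take Node:  [Left Root Core Mixin3 object] + [Node Top Left Root Core Mixin3 object] + [Core Mixin3 object] + [Node Core]
  take Top:  [Left Root Core Mixin3 object] + [Top Left Root Core Mixin3 object] + [Core Mixin3 object] + [Core]
  take Left:  [Left Root Core Mixin3 object] + [Left Root Core Mixin3 object] + [Core Mixin3 object] + [Core]
  take Root:  [Root Core Mixin3 object] + [Root Core Mixin3 object] + [Core Mixin3 object] + [Core]
  take Core:  [Core Mixin3 object] + [Core Mixin3 object] + [Core Mixin3 object] + [Core]
  take Mixin3:  [Mixin3 object] + [Mixin3 object] + [Mixin3 object]
  take object:  [object] + [object] + [object]
MRO: Beta Alpha Inner Leaf Node Top Left Root Core Mixin3 object
super() in Leaf.setup on a Beta instance goes to the class after Leaf in Beta's MRO: Node.

Node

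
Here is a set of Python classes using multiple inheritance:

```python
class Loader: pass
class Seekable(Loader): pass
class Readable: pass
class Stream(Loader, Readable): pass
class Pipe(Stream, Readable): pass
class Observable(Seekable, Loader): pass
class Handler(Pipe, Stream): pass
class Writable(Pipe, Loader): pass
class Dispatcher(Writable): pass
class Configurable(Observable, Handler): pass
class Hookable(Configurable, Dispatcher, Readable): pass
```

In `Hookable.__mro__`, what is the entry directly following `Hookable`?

L[Hookable] = Hookable + merge(L[Configurable], L[Dispatcher], L[Readable], [Configurable Dispatcher Readable])
  take Configurable:  [Configurable Observable Seekable Handler Pipe Stream Loader Readable object] + [Dispatcher Writable Pipe Stream Loader Readable object] + [Readable object] + [Configurable Dispatcher Readable]
  take Observable:  [Observable Seekable Handler Pipe Stream Loader Readable object] + [Dispatcher Writable Pipe Stream Loader Readable object] + [Readable object] + [Dispatcher Readable]
  take Seekable:  [Seekable Handler Pipe Stream Loader Readable object] + [Dispatcher Writable Pipe Stream Loader Readable object] + [Readable object] + [Dispatcher Readable]
  take Handler:  [Handler Pipe Stream Loader Readable object] + [Dispatcher Writable Pipe Stream Loader Readable object] + [Readable object] + [Dispatcher Readable]
  take Dispatcher:  [Pipe Stream Loader Readable object] + [Dispatcher Writable Pipe Stream Loader Readable object] + [Readable object] + [Dispatcher Readable]
  take Writable:  [Pipe Stream Loader Readable object] + [Writable Pipe Stream Loader Readable object] + [Readable object] + [Readable]
  take Pipe:  [Pipe Stream Loader Readable object] + [Pipe Stream Loader Readable object] + [Readable object] + [Readable]
  take Stream:  [Stream Loader Readable object] + [Stream Loader Readable object] + [Readable object] + [Readable]
  take Loader:  [Loader Readable object] + [Loader Readable object] + [Readable object] + [Readable]
  take Readable:  [Readable object] + [Readable object] + [Readable object] + [Readable]
  take object:  [object] + [object] + [object]
MRO: Hookable Configurable Observable Seekable Handler Dispatcher Writable Pipe Stream Loader Readable object
Hookable is at position 0; next is Configurable.

Configurable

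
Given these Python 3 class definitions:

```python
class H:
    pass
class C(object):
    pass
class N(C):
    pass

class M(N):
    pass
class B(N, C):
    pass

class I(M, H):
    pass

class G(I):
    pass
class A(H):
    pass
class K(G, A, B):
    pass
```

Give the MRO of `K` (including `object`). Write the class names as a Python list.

[K, G, I, M, A, B, N, C, H, object]

L[K] = K + merge(L[G], L[A], L[B], [G A B])
  take G:  [G I M N C H object] + [A H object] + [B N C object] + [G A B]
  take I:  [I M N C H object] + [A H object] + [B N C object] + [A B]
  take M:  [M N C H object] + [A H object] + [B N C object] + [A B]
  take A:  [N C H object] + [A H object] + [B N C object] + [A B]
  take B:  [N C H object] + [H object] + [B N C object] + [B]
  take N:  [N C H object] + [H object] + [N C object]
  take C:  [C H object] + [H object] + [C object]
  take H:  [H object] + [H object] + [object]
  take object:  [object] + [object] + [object]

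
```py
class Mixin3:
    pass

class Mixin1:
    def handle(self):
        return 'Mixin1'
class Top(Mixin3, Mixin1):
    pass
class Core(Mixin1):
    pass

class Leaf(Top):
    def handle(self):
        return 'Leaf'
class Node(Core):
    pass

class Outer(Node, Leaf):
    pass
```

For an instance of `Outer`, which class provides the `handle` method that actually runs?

L[Outer] = Outer + merge(L[Node], L[Leaf], [Node Leaf])
  take Node:  [Node Core Mixin1 object] + [Leaf Top Mixin3 Mixin1 object] + [Node Leaf]
  take Core:  [Core Mixin1 object] + [Leaf Top Mixin3 Mixin1 object] + [Leaf]
  take Leaf:  [Mixin1 object] + [Leaf Top Mixin3 Mixin1 object] + [Leaf]
  take Top:  [Mixin1 object] + [Top Mixin3 Mixin1 object]
  take Mixin3:  [Mixin1 object] + [Mixin3 Mixin1 object]
  take Mixin1:  [Mixin1 object] + [Mixin1 object]
  take object:  [object] + [object]
MRO: Outer Node Core Leaf Top Mixin3 Mixin1 object
handle is defined in: Leaf, Mixin1. First along the MRO is Leaf.

Leaf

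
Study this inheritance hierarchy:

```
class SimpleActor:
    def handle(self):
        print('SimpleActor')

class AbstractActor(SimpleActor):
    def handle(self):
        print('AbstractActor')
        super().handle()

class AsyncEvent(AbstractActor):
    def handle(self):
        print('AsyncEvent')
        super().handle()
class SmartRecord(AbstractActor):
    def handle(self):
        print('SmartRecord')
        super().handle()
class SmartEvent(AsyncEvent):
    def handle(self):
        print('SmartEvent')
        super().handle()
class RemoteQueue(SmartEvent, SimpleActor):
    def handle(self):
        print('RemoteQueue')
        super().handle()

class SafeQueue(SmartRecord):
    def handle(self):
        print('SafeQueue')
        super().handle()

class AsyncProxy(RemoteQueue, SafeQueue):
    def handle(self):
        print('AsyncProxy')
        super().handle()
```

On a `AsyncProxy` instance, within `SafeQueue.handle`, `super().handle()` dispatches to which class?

L[AsyncProxy] = AsyncProxy + merge(L[RemoteQueue], L[SafeQueue], [RemoteQueue SafeQueue])
  take RemoteQueue:  [RemoteQueue SmartEvent AsyncEvent AbstractActor SimpleActor object] + [SafeQueue SmartRecord AbstractActor SimpleActor object] + [RemoteQueue SafeQueue]
  take SmartEvent:  [SmartEvent AsyncEvent AbstractActor SimpleActor object] + [SafeQueue SmartRecord AbstractActor SimpleActor object] + [SafeQueue]
  take AsyncEvent:  [AsyncEvent AbstractActor SimpleActor object] + [SafeQueue SmartRecord AbstractActor SimpleActor object] + [SafeQueue]
  take SafeQueue:  [AbstractActor SimpleActor object] + [SafeQueue SmartRecord AbstractActor SimpleActor object] + [SafeQueue]
  take SmartRecord:  [AbstractActor SimpleActor object] + [SmartRecord AbstractActor SimpleActor object]
  take AbstractActor:  [AbstractActor SimpleActor object] + [AbstractActor SimpleActor object]
  take SimpleActor:  [SimpleActor object] + [SimpleActor object]
  take object:  [object] + [object]
MRO: AsyncProxy RemoteQueue SmartEvent AsyncEvent SafeQueue SmartRecord AbstractActor SimpleActor object
super() in SafeQueue.handle on a AsyncProxy instance goes to the class after SafeQueue in AsyncProxy's MRO: SmartRecord.

SmartRecord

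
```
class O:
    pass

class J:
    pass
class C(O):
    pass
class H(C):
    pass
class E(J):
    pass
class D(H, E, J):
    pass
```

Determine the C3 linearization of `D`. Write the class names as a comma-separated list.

D, H, C, O, E, J, object

L[D] = D + merge(L[H], L[E], L[J], [H E J])
  take H:  [H C O object] + [E J object] + [J object] + [H E J]
  take C:  [C O object] + [E J object] + [J object] + [E J]
  take O:  [O object] + [E J object] + [J object] + [E J]
  take E:  [object] + [E J object] + [J object] + [E J]
  take J:  [object] + [J object] + [J object] + [J]
  take object:  [object] + [object] + [object]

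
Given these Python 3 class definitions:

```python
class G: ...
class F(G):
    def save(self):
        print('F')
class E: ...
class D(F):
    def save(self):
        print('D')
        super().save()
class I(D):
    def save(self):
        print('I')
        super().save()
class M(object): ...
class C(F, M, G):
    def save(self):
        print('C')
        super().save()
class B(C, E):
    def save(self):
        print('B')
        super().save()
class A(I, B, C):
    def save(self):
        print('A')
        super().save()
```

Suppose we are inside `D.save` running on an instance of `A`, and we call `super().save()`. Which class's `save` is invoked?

B

L[A] = A + merge(L[I], L[B], L[C], [I B C])
  take I:  [I D F G object] + [B C F M G E object] + [C F M G object] + [I B C]
  take D:  [D F G object] + [B C F M G E object] + [C F M G object] + [B C]
  take B:  [F G object] + [B C F M G E object] + [C F M G object] + [B C]
  take C:  [F G object] + [C F M G E object] + [C F M G object] + [C]
  take F:  [F G object] + [F M G E object] + [F M G object]
  take M:  [G object] + [M G E object] + [M G object]
  take G:  [G object] + [G E object] + [G object]
  take E:  [object] + [E object] + [object]
  take object:  [object] + [object] + [object]
MRO: A I D B C F M G E object
super() in D.save on a A instance goes to the class after D in A's MRO: B.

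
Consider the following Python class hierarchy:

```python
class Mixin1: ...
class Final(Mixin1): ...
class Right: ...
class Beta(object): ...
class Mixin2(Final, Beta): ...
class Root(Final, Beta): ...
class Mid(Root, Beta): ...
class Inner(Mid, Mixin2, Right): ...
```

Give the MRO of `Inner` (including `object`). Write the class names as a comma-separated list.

L[Inner] = Inner + merge(L[Mid], L[Mixin2], L[Right], [Mid Mixin2 Right])
  take Mid:  [Mid Root Final Mixin1 Beta object] + [Mixin2 Final Mixin1 Beta object] + [Right object] + [Mid Mixin2 Right]
  take Root:  [Root Final Mixin1 Beta object] + [Mixin2 Final Mixin1 Beta object] + [Right object] + [Mixin2 Right]
  take Mixin2:  [Final Mixin1 Beta object] + [Mixin2 Final Mixin1 Beta object] + [Right object] + [Mixin2 Right]
  take Final:  [Final Mixin1 Beta object] + [Final Mixin1 Beta object] + [Right object] + [Right]
  take Mixin1:  [Mixin1 Beta object] + [Mixin1 Beta object] + [Right object] + [Right]
  take Beta:  [Beta object] + [Beta object] + [Right object] + [Right]
  take Right:  [object] + [object] + [Right object] + [Right]
  take object:  [object] + [object] + [object]

Inner, Mid, Root, Mixin2, Final, Mixin1, Beta, Right, object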